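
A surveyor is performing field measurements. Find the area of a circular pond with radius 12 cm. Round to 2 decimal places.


Shape: circle
Radius r = 12 cm
Formula: A = pi * r^2
r^2 = 12^2 = 144
A = pi * 144
A = 452.39
452.39 cm^2


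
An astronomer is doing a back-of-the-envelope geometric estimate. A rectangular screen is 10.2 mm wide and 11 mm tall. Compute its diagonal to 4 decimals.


Shape: rectangle (diagonal via Pythagoras)
Sides: 10.2 mm and 11 mm
Formula: d = sqrt(l^2 + w^2)
l^2 = 104.04, w^2 = 121
l^2 + w^2 = 225.04
d = sqrt(225.04)
d = 15.0013
15.0013 mm


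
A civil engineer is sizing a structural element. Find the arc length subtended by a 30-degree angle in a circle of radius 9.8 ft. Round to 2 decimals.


Shape: circular arc
Radius r = 9.8 ft, Angle = 30 degrees
Formula: L = (angle/360) * 2 * pi * r
2 * pi * r = 19.6 * pi
L = (30/360) * 19.6 * pi
L = 1.633333 * pi
L = 5.13
5.13 ft


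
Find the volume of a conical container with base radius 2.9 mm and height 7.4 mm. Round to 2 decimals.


Shape: cone
Radius r = 2.9 mm, Height h = 7.4 mm
Formula: V = (1/3) * pi * r^2 * h
r^2 = 8.41
pi * r^2 * h = pi * 8.41 * 7.4 = 62.234 * pi
V = 62.234 * pi / 3
V = 65.17
65.17 mm^3


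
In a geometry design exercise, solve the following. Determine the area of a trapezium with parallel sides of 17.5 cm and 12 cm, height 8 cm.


Shape: trapezoid
Parallel sides a = 17.5 cm, b = 12 cm; Height h = 8 cm
Formula: A = (a + b) * h / 2
a + b = 17.5 + 12 = 29.5
A = 29.5 * 8 / 2
A = 236 / 2
A = 118
118 cm^2


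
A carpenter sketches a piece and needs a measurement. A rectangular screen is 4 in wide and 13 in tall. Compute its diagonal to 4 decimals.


Shape: rectangle (diagonal via Pythagoras)
Sides: 4 in and 13 in
Formula: d = sqrt(l^2 + w^2)
l^2 = 16, w^2 = 169
l^2 + w^2 = 185
d = sqrt(185)
d = 13.6015
13.6015 in


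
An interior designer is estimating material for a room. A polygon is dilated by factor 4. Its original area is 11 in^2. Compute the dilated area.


Linear scale factor k = 4
Original area = 11 in^2
Rule: under a linear scaling by k, areas scale by k^2.
k^2 = 4^2 = 16
New area = 11 * 16
New area = 176
176 in^2


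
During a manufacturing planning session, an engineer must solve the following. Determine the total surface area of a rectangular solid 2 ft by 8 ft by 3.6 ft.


Shape: rectangular prism
l = 2 ft, w = 8 ft, h = 3.6 ft
Formula: SA = 2(lw + lh + wh)
lw = 16, lh = 7.2, wh = 28.8
lw + lh + wh = 52
SA = 2 * 52
SA = 104
104 ft^2


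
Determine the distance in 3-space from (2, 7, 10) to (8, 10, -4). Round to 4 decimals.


3D distance between two points
P1 = (2, 7, 10), P2 = (8, 10, -4)
Formula: d = sqrt((x2-x1)^2 + (y2-y1)^2 + (z2-z1)^2)
dx = 8 - 2 = 6
dy = 10 - 7 = 3
dz = -4 - 10 = -14
dx^2 + dy^2 + dz^2 = 36 + 9 + 196 = 241
d = sqrt(241)
d = 15.5242
15.5242 units


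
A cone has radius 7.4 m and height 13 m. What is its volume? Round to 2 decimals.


Shape: cone
Radius r = 7.4 m, Height h = 13 m
Formula: V = (1/3) * pi * r^2 * h
r^2 = 54.76
pi * r^2 * h = pi * 54.76 * 13 = 711.88 * pi
V = 711.88 * pi / 3
V = 745.48
745.48 m^3


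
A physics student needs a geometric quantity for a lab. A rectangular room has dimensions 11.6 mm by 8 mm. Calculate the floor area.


Shape: rectangle
Length l = 11.6 mm, Width w = 8 mm
Formula: A = l * w
A = 11.6 * 8
A = 92.8
92.8 mm^2


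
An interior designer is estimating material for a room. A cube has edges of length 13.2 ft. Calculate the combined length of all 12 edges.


Shape: cube
Side s = 13.2 ft
A cube has 12 edges, all equal.
Formula: total edge length = 12 * s
Total = 12 * 13.2
Total = 158.4
158.4 ft


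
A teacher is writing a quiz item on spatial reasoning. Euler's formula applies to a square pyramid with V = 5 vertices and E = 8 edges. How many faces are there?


Polyhedron: square pyramid
Euler's formula for convex polyhedra: V - E + F = 2
Given: V = 5 vertices and E = 8 edges
Solve for F:
F = 2 + E - V = 2 + 8 - 5 = 5
5 faces


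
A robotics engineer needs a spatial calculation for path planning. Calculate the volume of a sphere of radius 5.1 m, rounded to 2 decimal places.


Shape: sphere
Radius r = 5.1 m
Formula: V = (4/3) * pi * r^3
r^3 = 132.651
(4/3) * 132.651 = 176.868
V = 176.868 * pi
V = 555.65
555.65 m^3


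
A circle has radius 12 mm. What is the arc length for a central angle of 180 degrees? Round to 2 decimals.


Shape: circular arc
Radius r = 12 mm, Angle = 180 degrees
Formula: L = (angle/360) * 2 * pi * r
2 * pi * r = 24 * pi
L = (180/360) * 24 * pi
L = 12 * pi
L = 37.7
37.7 mm


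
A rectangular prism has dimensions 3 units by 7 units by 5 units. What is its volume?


Shape: rectangular prism
l = 3 units, w = 7 units, h = 5 units
Formula: V = l * w * h
V = 3 * 7 * 5
V = 21 * 5
V = 105
105 units^3


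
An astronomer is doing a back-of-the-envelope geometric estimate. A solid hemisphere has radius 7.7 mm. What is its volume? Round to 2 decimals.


Shape: hemisphere (half of a sphere)
Radius r = 7.7 mm
Formula: V = (1/2) * (4/3) * pi * r^3 = (2/3) * pi * r^3
r^3 = 456.533
(2/3) * 456.533 = 304.355333
V = 304.355333 * pi
V = 956.16
956.16 mm^3


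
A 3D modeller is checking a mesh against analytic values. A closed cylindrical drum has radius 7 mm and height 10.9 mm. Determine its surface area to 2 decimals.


Shape: closed cylinder
Radius r = 7 mm, Height h = 10.9 mm
Formula: SA = 2*pi*r^2 + 2*pi*r*h = 2*pi*r*(r + h)
r + h = 17.9
2 * r * (r + h) = 2 * 7 * 17.9 = 250.6
SA = 250.6 * pi
SA = 787.28
787.28 mm^2


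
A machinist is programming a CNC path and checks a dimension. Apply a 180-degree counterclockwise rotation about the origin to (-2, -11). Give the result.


Transformation: rotation about the origin
Original point: (-2, -11)
Rule for 180 deg: (x, y) -> (-x, -y)
Apply: (-2, -11) -> (2, 11)
(2, 11)


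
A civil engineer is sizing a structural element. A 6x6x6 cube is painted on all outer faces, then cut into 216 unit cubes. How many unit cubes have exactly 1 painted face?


Large cube: 6 x 6 x 6, cut into unit cubes.
n = 6, so n - 2 = 4
Cubes with 1 painted face lie in the interior of each face.
A cube has 6 faces; each contributes (n - 2)^2 = 16 such cubes.
Count = 6 * 16 = 96
96 unit cubes


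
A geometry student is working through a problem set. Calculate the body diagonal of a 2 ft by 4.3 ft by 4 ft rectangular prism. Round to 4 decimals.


Shape: rectangular box (space diagonal)
l = 2 ft, w = 4.3 ft, h = 4 ft
Visualize: the diagonal of the base, then a right triangle with that diagonal and the height.
Formula: d = sqrt(l^2 + w^2 + h^2)
l^2 + w^2 + h^2 = 4 + 18.49 + 16 = 38.49
d = sqrt(38.49)
d = 6.204
6.204 ft


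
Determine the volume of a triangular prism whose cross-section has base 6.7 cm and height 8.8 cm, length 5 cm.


Shape: triangular prism
Triangle base = 6.7 cm, triangle height = 8.8 cm, prism length L = 5 cm
Formula: V = (1/2 * b * h_tri) * L
Cross-section area = 0.5 * 6.7 * 8.8 = 29.48
V = 29.48 * 5
V = 147.4
147.4 cm^3


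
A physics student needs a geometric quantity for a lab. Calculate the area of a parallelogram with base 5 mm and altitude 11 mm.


Shape: parallelogram
Base b = 5 mm, Height h = 11 mm
Formula: A = b * h
A = 5 * 11
A = 55
55 mm^2


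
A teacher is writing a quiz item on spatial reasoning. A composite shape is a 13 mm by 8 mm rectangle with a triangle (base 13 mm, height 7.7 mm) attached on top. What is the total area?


Composite shape: rectangle + triangle
Rectangle area = 13 * 8 = 104
Triangle area = 0.5 * 13 * 7.7 = 50.05
Total = 104 + 50.05
Total = 154.05
154.05 mm^2


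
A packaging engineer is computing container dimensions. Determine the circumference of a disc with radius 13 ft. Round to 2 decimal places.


Shape: circle
Radius r = 13 ft
Formula: C = 2 * pi * r
C = 2 * pi * 13
C = 26 * pi
C = 81.68
81.68 ft


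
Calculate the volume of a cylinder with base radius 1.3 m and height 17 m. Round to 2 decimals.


Shape: cylinder
Radius r = 1.3 m, Height h = 17 m
Formula: V = pi * r^2 * h
r^2 = 1.69
V = pi * 1.69 * 17
V = 28.73 * pi
V = 90.26
90.26 m^3


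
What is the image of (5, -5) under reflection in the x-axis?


Transformation: reflection
Original point: (5, -5)
Rule for reflection over the x-axis: (x, y) -> (x, -y)
Apply: (5, -5) -> (5, 5)
(5, 5)


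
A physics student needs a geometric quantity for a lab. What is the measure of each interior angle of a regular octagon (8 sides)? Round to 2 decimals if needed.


Shape: regular octagon (8 sides)
Formula: interior angle = (n - 2) * 180 / n
(n - 2) = 6
(n - 2) * 180 = 1080
angle = 1080 / 8
angle = 135
135 degrees


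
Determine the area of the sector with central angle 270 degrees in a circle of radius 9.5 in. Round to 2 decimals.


Shape: circular sector
Radius r = 9.5 in, Angle = 270 degrees
Formula: A = (angle/360) * pi * r^2
r^2 = 90.25
Fraction of circle = 270/360
A = (270/360) * pi * 90.25
A = 67.6875 * pi
A = 212.65
212.65 in^2


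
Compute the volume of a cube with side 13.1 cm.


Shape: cube
Side s = 13.1 cm
Formula: V = s^3
V = 13.1 * 13.1 * 13.1
V = 171.61 * 13.1
V = 2248.091
2248.091 cm^3


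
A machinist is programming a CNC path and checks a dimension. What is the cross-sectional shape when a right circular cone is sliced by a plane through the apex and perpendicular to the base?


Solid: right circular cone
Cutting plane: through the apex and perpendicular to the base
Visualize the intersection of the plane with the solid's surface.
The boundary of the cut region is a isosceles triangle.
isosceles triangle


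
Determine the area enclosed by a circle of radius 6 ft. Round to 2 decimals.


Shape: circle
Radius r = 6 ft
Formula: A = pi * r^2
r^2 = 6^2 = 36
A = pi * 36
A = 113.1
113.1 ft^2


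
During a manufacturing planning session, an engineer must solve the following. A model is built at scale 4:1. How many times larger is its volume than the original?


Linear scale factor k = 4
Rule: under a linear scaling by k, volumes scale by k^3.
k^3 = 4 * 4 * 4
k^3 = 16 * 4
k^3 = 64
Volume scales by a factor of 64.
64 (dimensionless)


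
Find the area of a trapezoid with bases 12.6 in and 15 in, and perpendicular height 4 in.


Shape: trapezoid
Parallel sides a = 12.6 in, b = 15 in; Height h = 4 in
Formula: A = (a + b) * h / 2
a + b = 12.6 + 15 = 27.6
A = 27.6 * 4 / 2
A = 110.4 / 2
A = 55.2
55.2 in^2


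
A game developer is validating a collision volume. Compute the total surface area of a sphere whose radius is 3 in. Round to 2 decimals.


Shape: sphere
Radius r = 3 in
Formula: SA = 4 * pi * r^2
r^2 = 9
SA = 4 * pi * 9
SA = 36 * pi
SA = 113.1
113.1 in^2


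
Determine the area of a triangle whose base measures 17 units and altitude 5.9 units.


Shape: triangle
Base b = 17 units, Height h = 5.9 units
Formula: A = (1/2) * b * h
A = 0.5 * 17 * 5.9
A = 0.5 * 100.3
A = 50.15
50.15 units^2


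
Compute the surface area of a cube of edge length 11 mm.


Shape: cube
Side s = 11 mm
A cube has 6 square faces.
Formula: SA = 6 * s^2
s^2 = 121
SA = 6 * 121
SA = 726
726 mm^2


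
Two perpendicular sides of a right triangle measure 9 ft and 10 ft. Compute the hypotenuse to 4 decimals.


Shape: right triangle
Legs a = 9 ft, b = 10 ft
Formula: c = sqrt(a^2 + b^2)
a^2 = 81, b^2 = 100
a^2 + b^2 = 181
c = sqrt(181)
c = 13.4536
13.4536 ft


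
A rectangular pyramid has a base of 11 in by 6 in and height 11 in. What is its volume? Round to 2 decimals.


Shape: rectangular pyramid
Base: 11 in x 6 in, Height h = 11 in
Formula: V = (1/3) * base_area * h
base_area = 11 * 6 = 66
base_area * h = 66 * 11 = 726
V = 726 / 3
V = 242
242 in^3


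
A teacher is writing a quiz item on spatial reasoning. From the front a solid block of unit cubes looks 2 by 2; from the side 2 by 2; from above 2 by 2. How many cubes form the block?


Orthographic views of a solid rectangular block:
Front view 2 x 2 -> length = 2, height = 2
Side view 2 x 2 -> width = 2, height = 2 (consistent)
Top view 2 x 2 -> confirms length = 2, width = 2
The block is 2 x 2 x 2.
Total unit cubes = 2 * 2 * 2 = 8
8 unit cubes


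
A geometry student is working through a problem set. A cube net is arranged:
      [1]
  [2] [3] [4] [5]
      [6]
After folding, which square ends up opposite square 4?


Net: cross layout. Take square 3 as the base (bottom).
Fold the four squares in the horizontal row up around 3: 2 -> left, 4 -> right, 5 wraps to the top.
Fold 1 and 6 up from 3: 1 -> back, 6 -> front.
Opposite pairs are therefore: (1, 6), (2, 4), (3, 5).
Face 4 is opposite face 2.
face 2


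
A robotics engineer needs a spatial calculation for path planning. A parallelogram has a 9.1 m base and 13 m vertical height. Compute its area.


Shape: parallelogram
Base b = 9.1 m, Height h = 13 m
Formula: A = b * h
A = 9.1 * 13
A = 118.3
118.3 m^2


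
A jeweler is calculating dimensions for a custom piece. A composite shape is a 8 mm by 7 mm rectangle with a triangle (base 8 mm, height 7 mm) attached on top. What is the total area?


Composite shape: rectangle + triangle
Rectangle area = 8 * 7 = 56
Triangle area = 0.5 * 8 * 7 = 28
Total = 56 + 28
Total = 84
84 mm^2


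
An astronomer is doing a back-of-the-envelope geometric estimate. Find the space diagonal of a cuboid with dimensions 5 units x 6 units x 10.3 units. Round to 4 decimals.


Shape: rectangular box (space diagonal)
l = 5 units, w = 6 units, h = 10.3 units
Visualize: the diagonal of the base, then a right triangle with that diagonal and the height.
Formula: d = sqrt(l^2 + w^2 + h^2)
l^2 + w^2 + h^2 = 25 + 36 + 106.09 = 167.09
d = sqrt(167.09)
d = 12.9263
12.9263 units


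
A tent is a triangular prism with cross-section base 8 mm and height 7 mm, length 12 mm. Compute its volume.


Shape: triangular prism
Triangle base = 8 mm, triangle height = 7 mm, prism length L = 12 mm
Formula: V = (1/2 * b * h_tri) * L
Cross-section area = 0.5 * 8 * 7 = 28
V = 28 * 12
V = 336
336 mm^3


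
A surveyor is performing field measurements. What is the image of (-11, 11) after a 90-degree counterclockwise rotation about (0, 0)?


Transformation: rotation about the origin
Original point: (-11, 11)
Rule for 90 deg counterclockwise: (x, y) -> (-y, x)
Apply: (-11, 11) -> (-11, -11)
(-11, -11)


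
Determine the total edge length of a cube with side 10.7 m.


Shape: cube
Side s = 10.7 m
A cube has 12 edges, all equal.
Formula: total edge length = 12 * s
Total = 12 * 10.7
Total = 128.4
128.4 m


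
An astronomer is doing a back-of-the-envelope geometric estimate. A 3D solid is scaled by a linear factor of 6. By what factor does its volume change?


Linear scale factor k = 6
Rule: under a linear scaling by k, volumes scale by k^3.
k^3 = 6 * 6 * 6
k^3 = 36 * 6
k^3 = 216
Volume scales by a factor of 216.
216 (dimensionless)


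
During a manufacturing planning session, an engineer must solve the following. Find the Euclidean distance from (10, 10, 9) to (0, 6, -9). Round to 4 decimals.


3D distance between two points
P1 = (10, 10, 9), P2 = (0, 6, -9)
Formula: d = sqrt((x2-x1)^2 + (y2-y1)^2 + (z2-z1)^2)
dx = 0 - 10 = -10
dy = 6 - 10 = -4
dz = -9 - 9 = -18
dx^2 + dy^2 + dz^2 = 100 + 16 + 324 = 440
d = sqrt(440)
d = 20.9762
20.9762 units


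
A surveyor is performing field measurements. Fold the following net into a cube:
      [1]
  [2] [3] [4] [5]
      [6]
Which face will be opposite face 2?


Net: cross layout. Take square 3 as the base (bottom).
Fold the four squares in the horizontal row up around 3: 2 -> left, 4 -> right, 5 wraps to the top.
Fold 1 and 6 up from 3: 1 -> back, 6 -> front.
Opposite pairs are therefore: (1, 6), (2, 4), (3, 5).
Face 2 is opposite face 4.
face 4


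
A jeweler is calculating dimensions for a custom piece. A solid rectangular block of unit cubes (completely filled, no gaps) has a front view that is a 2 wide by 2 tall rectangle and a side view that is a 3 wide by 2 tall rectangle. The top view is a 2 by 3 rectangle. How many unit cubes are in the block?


Orthographic views of a solid rectangular block:
Front view 2 x 2 -> length = 2, height = 2
Side view 3 x 2 -> width = 3, height = 2 (consistent)
Top view 2 x 3 -> confirms length = 2, width = 3
The block is 2 x 3 x 2.
Total unit cubes = 2 * 3 * 2 = 12
12 unit cubes


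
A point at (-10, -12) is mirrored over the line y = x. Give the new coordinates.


Transformation: reflection
Original point: (-10, -12)
Rule for reflection over y = x: (x, y) -> (y, x)
Apply: (-10, -12) -> (-12, -10)
(-12, -10)


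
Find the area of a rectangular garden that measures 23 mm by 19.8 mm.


Shape: rectangle
Length l = 23 mm, Width w = 19.8 mm
Formula: A = l * w
A = 23 * 19.8
A = 455.4
455.4 mm^2


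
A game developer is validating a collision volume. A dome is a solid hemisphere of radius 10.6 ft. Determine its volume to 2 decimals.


Shape: hemisphere (half of a sphere)
Radius r = 10.6 ft
Formula: V = (1/2) * (4/3) * pi * r^3 = (2/3) * pi * r^3
r^3 = 1191.016
(2/3) * 1191.016 = 794.010667
V = 794.010667 * pi
V = 2494.46
2494.46 ft^3


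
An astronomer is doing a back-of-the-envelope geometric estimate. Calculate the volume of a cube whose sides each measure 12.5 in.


Shape: cube
Side s = 12.5 in
Formula: V = s^3
V = 12.5 * 12.5 * 12.5
V = 156.25 * 12.5
V = 1953.125
1953.125 in^3


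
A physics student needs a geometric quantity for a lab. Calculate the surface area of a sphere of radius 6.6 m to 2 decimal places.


Shape: sphere
Radius r = 6.6 m
Formula: SA = 4 * pi * r^2
r^2 = 43.56
SA = 4 * pi * 43.56
SA = 174.24 * pi
SA = 547.39
547.39 m^2


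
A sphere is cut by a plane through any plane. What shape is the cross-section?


Solid: sphere
Cutting plane: through any plane
Visualize the intersection of the plane with the solid's surface.
The boundary of the cut region is a circle.
circle


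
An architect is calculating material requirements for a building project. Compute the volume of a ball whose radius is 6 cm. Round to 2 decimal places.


Shape: sphere
Radius r = 6 cm
Formula: V = (4/3) * pi * r^3
r^3 = 216
(4/3) * 216 = 288
V = 288 * pi
V = 904.78
904.78 cm^3


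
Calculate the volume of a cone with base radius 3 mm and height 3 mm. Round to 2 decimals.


Shape: cone
Radius r = 3 mm, Height h = 3 mm
Formula: V = (1/3) * pi * r^2 * h
r^2 = 9
pi * r^2 * h = pi * 9 * 3 = 27 * pi
V = 27 * pi / 3
V = 28.27
28.27 mm^3


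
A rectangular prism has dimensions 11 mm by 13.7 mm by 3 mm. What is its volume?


Shape: rectangular prism
l = 11 mm, w = 13.7 mm, h = 3 mm
Formula: V = l * w * h
V = 11 * 13.7 * 3
V = 150.7 * 3
V = 452.1
452.1 mm^3


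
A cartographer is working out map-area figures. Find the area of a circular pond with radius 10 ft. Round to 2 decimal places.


Shape: circle
Radius r = 10 ft
Formula: A = pi * r^2
r^2 = 10^2 = 100
A = pi * 100
A = 314.16
314.16 ft^2


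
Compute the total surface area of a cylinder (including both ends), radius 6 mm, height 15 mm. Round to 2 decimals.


Shape: closed cylinder
Radius r = 6 mm, Height h = 15 mm
Formula: SA = 2*pi*r^2 + 2*pi*r*h = 2*pi*r*(r + h)
r + h = 21
2 * r * (r + h) = 2 * 6 * 21 = 252
SA = 252 * pi
SA = 791.68
791.68 mm^2


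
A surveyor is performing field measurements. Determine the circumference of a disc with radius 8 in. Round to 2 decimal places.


Shape: circle
Radius r = 8 in
Formula: C = 2 * pi * r
C = 2 * pi * 8
C = 16 * pi
C = 50.27
50.27 in


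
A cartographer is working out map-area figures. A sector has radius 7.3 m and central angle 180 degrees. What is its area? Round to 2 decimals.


Shape: circular sector
Radius r = 7.3 m, Angle = 180 degrees
Formula: A = (angle/360) * pi * r^2
r^2 = 53.29
Fraction of circle = 180/360
A = (180/360) * pi * 53.29
A = 26.645 * pi
A = 83.71
83.71 m^2


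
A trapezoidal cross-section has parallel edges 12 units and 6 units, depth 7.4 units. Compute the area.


Shape: trapezoid
Parallel sides a = 12 units, b = 6 units; Height h = 7.4 units
Formula: A = (a + b) * h / 2
a + b = 12 + 6 = 18
A = 18 * 7.4 / 2
A = 133.2 / 2
A = 66.6
66.6 units^2


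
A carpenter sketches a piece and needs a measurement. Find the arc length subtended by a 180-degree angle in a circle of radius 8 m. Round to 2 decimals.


Shape: circular arc
Radius r = 8 m, Angle = 180 degrees
Formula: L = (angle/360) * 2 * pi * r
2 * pi * r = 16 * pi
L = (180/360) * 16 * pi
L = 8 * pi
L = 25.13
25.13 m


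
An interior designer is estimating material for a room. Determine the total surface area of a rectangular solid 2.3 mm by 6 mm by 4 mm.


Shape: rectangular prism
l = 2.3 mm, w = 6 mm, h = 4 mm
Formula: SA = 2(lw + lh + wh)
lw = 13.8, lh = 9.2, wh = 24
lw + lh + wh = 47
SA = 2 * 47
SA = 94
94 mm^2


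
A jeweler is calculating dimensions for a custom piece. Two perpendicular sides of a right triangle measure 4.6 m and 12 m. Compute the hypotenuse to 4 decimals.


Shape: right triangle
Legs a = 4.6 m, b = 12 m
Formula: c = sqrt(a^2 + b^2)
a^2 = 21.16, b^2 = 144
a^2 + b^2 = 165.16
c = sqrt(165.16)
c = 12.8515
12.8515 m


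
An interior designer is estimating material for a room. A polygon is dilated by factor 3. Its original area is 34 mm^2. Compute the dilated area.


Linear scale factor k = 3
Original area = 34 mm^2
Rule: under a linear scaling by k, areas scale by k^2.
k^2 = 3^2 = 9
New area = 34 * 9
New area = 306
306 mm^2


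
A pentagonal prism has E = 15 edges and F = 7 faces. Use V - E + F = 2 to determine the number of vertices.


Polyhedron: pentagonal prism
Euler's formula for convex polyhedra: V - E + F = 2
Given: E = 15 edges and F = 7 faces
Solve for V:
V = 2 + E - F = 2 + 15 - 7 = 10
10 vertices


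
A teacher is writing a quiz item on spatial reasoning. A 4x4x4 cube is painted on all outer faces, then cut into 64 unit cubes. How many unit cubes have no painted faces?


Large cube: 4 x 4 x 4, cut into unit cubes.
n = 4, so n - 2 = 2
Unpainted cubes form the interior (n - 2)^3 block.
(n - 2)^3 = 2^3 = 8
8 unit cubes


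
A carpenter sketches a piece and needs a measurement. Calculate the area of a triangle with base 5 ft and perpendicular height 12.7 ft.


Shape: triangle
Base b = 5 ft, Height h = 12.7 ft
Formula: A = (1/2) * b * h
A = 0.5 * 5 * 12.7
A = 0.5 * 63.5
A = 31.75
31.75 ft^2


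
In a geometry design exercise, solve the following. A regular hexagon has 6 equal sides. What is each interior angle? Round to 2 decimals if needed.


Shape: regular hexagon (6 sides)
Formula: interior angle = (n - 2) * 180 / n
(n - 2) = 4
(n - 2) * 180 = 720
angle = 720 / 6
angle = 120
120 degrees


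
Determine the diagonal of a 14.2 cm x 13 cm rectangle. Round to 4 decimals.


Shape: rectangle (diagonal via Pythagoras)
Sides: 14.2 cm and 13 cm
Formula: d = sqrt(l^2 + w^2)
l^2 = 201.64, w^2 = 169
l^2 + w^2 = 370.64
d = sqrt(370.64)
d = 19.252
19.252 cm


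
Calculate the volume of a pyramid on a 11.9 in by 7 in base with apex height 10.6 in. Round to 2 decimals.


Shape: rectangular pyramid
Base: 11.9 in x 7 in, Height h = 10.6 in
Formula: V = (1/3) * base_area * h
base_area = 11.9 * 7 = 83.3
base_area * h = 83.3 * 10.6 = 882.98
V = 882.98 / 3
V = 294.33
294.33 in^3


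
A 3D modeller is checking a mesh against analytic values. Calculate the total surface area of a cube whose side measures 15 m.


Shape: cube
Side s = 15 m
A cube has 6 square faces.
Formula: SA = 6 * s^2
s^2 = 225
SA = 6 * 225
SA = 1350
1350 m^2


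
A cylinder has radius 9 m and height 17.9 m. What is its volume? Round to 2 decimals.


Shape: cylinder
Radius r = 9 m, Height h = 17.9 m
Formula: V = pi * r^2 * h
r^2 = 81
V = pi * 81 * 17.9
V = 1449.9 * pi
V = 4555
4555 m^3


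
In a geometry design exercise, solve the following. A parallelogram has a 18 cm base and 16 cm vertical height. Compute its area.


Shape: parallelogram
Base b = 18 cm, Height h = 16 cm
Formula: A = b * h
A = 18 * 16
A = 288
288 cm^2


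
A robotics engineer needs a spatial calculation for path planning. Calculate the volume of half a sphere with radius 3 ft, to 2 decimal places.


Shape: hemisphere (half of a sphere)
Radius r = 3 ft
Formula: V = (1/2) * (4/3) * pi * r^3 = (2/3) * pi * r^3
r^3 = 27
(2/3) * 27 = 18
V = 18 * pi
V = 56.55
56.55 ft^3


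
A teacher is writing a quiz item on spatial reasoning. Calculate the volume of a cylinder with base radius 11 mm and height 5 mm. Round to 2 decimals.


Shape: cylinder
Radius r = 11 mm, Height h = 5 mm
Formula: V = pi * r^2 * h
r^2 = 121
V = pi * 121 * 5
V = 605 * pi
V = 1900.66
1900.66 mm^3


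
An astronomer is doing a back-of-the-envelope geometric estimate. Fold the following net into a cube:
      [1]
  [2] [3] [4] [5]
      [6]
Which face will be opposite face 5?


Net: cross layout. Take square 3 as the base (bottom).
Fold the four squares in the horizontal row up around 3: 2 -> left, 4 -> right, 5 wraps to the top.
Fold 1 and 6 up from 3: 1 -> back, 6 -> front.
Opposite pairs are therefore: (1, 6), (2, 4), (3, 5).
Face 5 is opposite face 3.
face 3


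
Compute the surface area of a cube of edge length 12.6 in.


Shape: cube
Side s = 12.6 in
A cube has 6 square faces.
Formula: SA = 6 * s^2
s^2 = 158.76
SA = 6 * 158.76
SA = 952.56
952.56 in^2


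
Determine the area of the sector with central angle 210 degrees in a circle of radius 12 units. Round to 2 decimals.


Shape: circular sector
Radius r = 12 units, Angle = 210 degrees
Formula: A = (angle/360) * pi * r^2
r^2 = 144
Fraction of circle = 210/360
A = (210/360) * pi * 144
A = 84 * pi
A = 263.89
263.89 units^2


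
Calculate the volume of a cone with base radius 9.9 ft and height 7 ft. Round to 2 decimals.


Shape: cone
Radius r = 9.9 ft, Height h = 7 ft
Formula: V = (1/3) * pi * r^2 * h
r^2 = 98.01
pi * r^2 * h = pi * 98.01 * 7 = 686.07 * pi
V = 686.07 * pi / 3
V = 718.45
718.45 ft^3


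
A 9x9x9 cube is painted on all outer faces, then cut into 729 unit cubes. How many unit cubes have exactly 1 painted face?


Large cube: 9 x 9 x 9, cut into unit cubes.
n = 9, so n - 2 = 7
Cubes with 1 painted face lie in the interior of each face.
A cube has 6 faces; each contributes (n - 2)^2 = 49 such cubes.
Count = 6 * 49 = 294
294 unit cubes


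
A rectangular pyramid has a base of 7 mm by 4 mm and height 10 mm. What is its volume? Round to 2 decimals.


Shape: rectangular pyramid
Base: 7 mm x 4 mm, Height h = 10 mm
Formula: V = (1/3) * base_area * h
base_area = 7 * 4 = 28
base_area * h = 28 * 10 = 280
V = 280 / 3
V = 93.33
93.33 mm^3


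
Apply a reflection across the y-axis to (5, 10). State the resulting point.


Transformation: reflection
Original point: (5, 10)
Rule for reflection over the y-axis: (x, y) -> (-x, y)
Apply: (5, 10) -> (-5, 10)
(-5, 10)


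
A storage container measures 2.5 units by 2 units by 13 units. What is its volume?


Shape: rectangular prism
l = 2.5 units, w = 2 units, h = 13 units
Formula: V = l * w * h
V = 2.5 * 2 * 13
V = 5 * 13
V = 65
65 units^3


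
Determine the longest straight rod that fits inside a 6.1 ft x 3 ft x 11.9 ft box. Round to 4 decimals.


Shape: rectangular box (space diagonal)
l = 6.1 ft, w = 3 ft, h = 11.9 ft
Visualize: the diagonal of the base, then a right triangle with that diagonal and the height.
Formula: d = sqrt(l^2 + w^2 + h^2)
l^2 + w^2 + h^2 = 37.21 + 9 + 141.61 = 187.82
d = sqrt(187.82)
d = 13.7047
13.7047 ft


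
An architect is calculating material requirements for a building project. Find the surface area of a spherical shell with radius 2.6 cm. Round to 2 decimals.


Shape: sphere
Radius r = 2.6 cm
Formula: SA = 4 * pi * r^2
r^2 = 6.76
SA = 4 * pi * 6.76
SA = 27.04 * pi
SA = 84.95
84.95 cm^2


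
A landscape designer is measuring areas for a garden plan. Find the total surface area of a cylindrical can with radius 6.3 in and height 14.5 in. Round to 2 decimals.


Shape: closed cylinder
Radius r = 6.3 in, Height h = 14.5 in
Formula: SA = 2*pi*r^2 + 2*pi*r*h = 2*pi*r*(r + h)
r + h = 20.8
2 * r * (r + h) = 2 * 6.3 * 20.8 = 262.08
SA = 262.08 * pi
SA = 823.35
823.35 in^2


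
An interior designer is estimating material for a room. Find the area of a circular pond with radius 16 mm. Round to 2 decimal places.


Shape: circle
Radius r = 16 mm
Formula: A = pi * r^2
r^2 = 16^2 = 256
A = pi * 256
A = 804.25
804.25 mm^2


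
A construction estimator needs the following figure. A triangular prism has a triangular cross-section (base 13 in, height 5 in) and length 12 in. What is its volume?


Shape: triangular prism
Triangle base = 13 in, triangle height = 5 in, prism length L = 12 in
Formula: V = (1/2 * b * h_tri) * L
Cross-section area = 0.5 * 13 * 5 = 32.5
V = 32.5 * 12
V = 390
390 in^3


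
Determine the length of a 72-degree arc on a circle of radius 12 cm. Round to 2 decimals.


Shape: circular arc
Radius r = 12 cm, Angle = 72 degrees
Formula: L = (angle/360) * 2 * pi * r
2 * pi * r = 24 * pi
L = (72/360) * 24 * pi
L = 4.8 * pi
L = 15.08
15.08 cm


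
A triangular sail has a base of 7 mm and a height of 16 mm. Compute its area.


Shape: triangle
Base b = 7 mm, Height h = 16 mm
Formula: A = (1/2) * b * h
A = 0.5 * 7 * 16
A = 0.5 * 112
A = 56
56 mm^2


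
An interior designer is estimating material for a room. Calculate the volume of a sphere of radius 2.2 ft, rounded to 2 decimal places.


Shape: sphere
Radius r = 2.2 ft
Formula: V = (4/3) * pi * r^3
r^3 = 10.648
(4/3) * 10.648 = 14.197333
V = 14.197333 * pi
V = 44.6
44.6 ft^3


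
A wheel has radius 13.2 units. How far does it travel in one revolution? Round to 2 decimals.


Shape: circle
Radius r = 13.2 units
Formula: C = 2 * pi * r
C = 2 * pi * 13.2
C = 26.4 * pi
C = 82.94
82.94 units


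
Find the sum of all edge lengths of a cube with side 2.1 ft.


Shape: cube
Side s = 2.1 ft
A cube has 12 edges, all equal.
Formula: total edge length = 12 * s
Total = 12 * 2.1
Total = 25.2
25.2 ft


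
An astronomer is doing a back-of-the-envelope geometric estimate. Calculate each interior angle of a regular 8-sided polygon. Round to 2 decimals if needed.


Shape: regular octagon (8 sides)
Formula: interior angle = (n - 2) * 180 / n
(n - 2) = 6
(n - 2) * 180 = 1080
angle = 1080 / 8
angle = 135
135 degrees


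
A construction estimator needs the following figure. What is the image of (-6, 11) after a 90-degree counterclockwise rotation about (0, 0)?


Transformation: rotation about the origin
Original point: (-6, 11)
Rule for 90 deg counterclockwise: (x, y) -> (-y, x)
Apply: (-6, 11) -> (-11, -6)
(-11, -6)


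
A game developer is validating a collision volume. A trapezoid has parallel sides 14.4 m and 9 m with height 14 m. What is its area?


Shape: trapezoid
Parallel sides a = 14.4 m, b = 9 m; Height h = 14 m
Formula: A = (a + b) * h / 2
a + b = 14.4 + 9 = 23.4
A = 23.4 * 14 / 2
A = 327.6 / 2
A = 163.8
163.8 m^2


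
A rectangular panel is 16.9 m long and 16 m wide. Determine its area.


Shape: rectangle
Length l = 16.9 m, Width w = 16 m
Formula: A = l * w
A = 16.9 * 16
A = 270.4
270.4 m^2


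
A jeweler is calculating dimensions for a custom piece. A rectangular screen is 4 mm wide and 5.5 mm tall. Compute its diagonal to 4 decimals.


Shape: rectangle (diagonal via Pythagoras)
Sides: 4 mm and 5.5 mm
Formula: d = sqrt(l^2 + w^2)
l^2 = 16, w^2 = 30.25
l^2 + w^2 = 46.25
d = sqrt(46.25)
d = 6.8007
6.8007 mm


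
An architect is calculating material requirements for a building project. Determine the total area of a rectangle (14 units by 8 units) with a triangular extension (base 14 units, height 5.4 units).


Composite shape: rectangle + triangle
Rectangle area = 14 * 8 = 112
Triangle area = 0.5 * 14 * 5.4 = 37.8
Total = 112 + 37.8
Total = 149.8
149.8 units^2


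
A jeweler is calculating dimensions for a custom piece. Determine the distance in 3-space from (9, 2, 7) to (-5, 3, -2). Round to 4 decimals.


3D distance between two points
P1 = (9, 2, 7), P2 = (-5, 3, -2)
Formula: d = sqrt((x2-x1)^2 + (y2-y1)^2 + (z2-z1)^2)
dx = -5 - 9 = -14
dy = 3 - 2 = 1
dz = -2 - 7 = -9
dx^2 + dy^2 + dz^2 = 196 + 1 + 81 = 278
d = sqrt(278)
d = 16.6733
16.6733 units


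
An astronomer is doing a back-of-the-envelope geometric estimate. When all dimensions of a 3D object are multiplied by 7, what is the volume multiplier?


Linear scale factor k = 7
Rule: under a linear scaling by k, volumes scale by k^3.
k^3 = 7 * 7 * 7
k^3 = 49 * 7
k^3 = 343
Volume scales by a factor of 343.
343 (dimensionless)


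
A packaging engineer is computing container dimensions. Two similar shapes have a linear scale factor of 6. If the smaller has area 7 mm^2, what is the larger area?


Linear scale factor k = 6
Original area = 7 mm^2
Rule: under a linear scaling by k, areas scale by k^2.
k^2 = 6^2 = 36
New area = 7 * 36
New area = 252
252 mm^2


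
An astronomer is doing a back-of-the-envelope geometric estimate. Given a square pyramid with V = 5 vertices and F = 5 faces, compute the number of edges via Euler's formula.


Polyhedron: square pyramid
Euler's formula for convex polyhedra: V - E + F = 2
Given: V = 5 vertices and F = 5 faces
Solve for E:
E = V + F - 2 = 5 + 5 - 2 = 8
8 edges


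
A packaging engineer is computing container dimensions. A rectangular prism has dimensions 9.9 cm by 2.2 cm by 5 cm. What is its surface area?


Shape: rectangular prism
l = 9.9 cm, w = 2.2 cm, h = 5 cm
Formula: SA = 2(lw + lh + wh)
lw = 21.78, lh = 49.5, wh = 11
lw + lh + wh = 82.28
SA = 2 * 82.28
SA = 164.56
164.56 cm^2


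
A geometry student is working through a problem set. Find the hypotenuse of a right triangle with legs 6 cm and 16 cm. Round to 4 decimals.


Shape: right triangle
Legs a = 6 cm, b = 16 cm
Formula: c = sqrt(a^2 + b^2)
a^2 = 36, b^2 = 256
a^2 + b^2 = 292
c = sqrt(292)
c = 17.088
17.088 cm


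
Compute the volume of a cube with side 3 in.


Shape: cube
Side s = 3 in
Formula: V = s^3
V = 3 * 3 * 3
V = 9 * 3
V = 27
27 in^3


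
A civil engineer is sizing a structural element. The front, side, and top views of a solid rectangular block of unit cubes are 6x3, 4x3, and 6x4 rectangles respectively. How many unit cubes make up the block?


Orthographic views of a solid rectangular block:
Front view 6 x 3 -> length = 6, height = 3
Side view 4 x 3 -> width = 4, height = 3 (consistent)
Top view 6 x 4 -> confirms length = 6, width = 4
The block is 6 x 4 x 3.
Total unit cubes = 6 * 4 * 3 = 72
72 unit cubes


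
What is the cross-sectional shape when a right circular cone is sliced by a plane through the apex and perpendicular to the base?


Solid: right circular cone
Cutting plane: through the apex and perpendicular to the base
Visualize the intersection of the plane with the solid's surface.
The boundary of the cut region is a isosceles triangle.
isosceles triangle


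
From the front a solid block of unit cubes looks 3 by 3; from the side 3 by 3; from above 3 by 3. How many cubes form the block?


Orthographic views of a solid rectangular block:
Front view 3 x 3 -> length = 3, height = 3
Side view 3 x 3 -> width = 3, height = 3 (consistent)
Top view 3 x 3 -> confirms length = 3, width = 3
The block is 3 x 3 x 3.
Total unit cubes = 3 * 3 * 3 = 27
27 unit cubes


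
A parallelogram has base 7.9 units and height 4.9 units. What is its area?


Shape: parallelogram
Base b = 7.9 units, Height h = 4.9 units
Formula: A = b * h
A = 7.9 * 4.9
A = 38.71
38.71 units^2


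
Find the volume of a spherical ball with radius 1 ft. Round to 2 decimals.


Shape: sphere
Radius r = 1 ft
Formula: V = (4/3) * pi * r^3
r^3 = 1
(4/3) * 1 = 1.333333
V = 1.333333 * pi
V = 4.19
4.19 ft^3


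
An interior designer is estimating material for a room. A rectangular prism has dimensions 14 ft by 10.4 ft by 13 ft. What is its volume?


Shape: rectangular prism
l = 14 ft, w = 10.4 ft, h = 13 ft
Formula: V = l * w * h
V = 14 * 10.4 * 13
V = 145.6 * 13
V = 1892.8
1892.8 ft^3


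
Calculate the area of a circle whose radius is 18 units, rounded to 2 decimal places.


Shape: circle
Radius r = 18 units
Formula: A = pi * r^2
r^2 = 18^2 = 324
A = pi * 324
A = 1017.88
1017.88 units^2


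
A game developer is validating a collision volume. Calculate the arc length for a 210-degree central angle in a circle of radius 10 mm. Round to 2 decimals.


Shape: circular arc
Radius r = 10 mm, Angle = 210 degrees
Formula: L = (angle/360) * 2 * pi * r
2 * pi * r = 20 * pi
L = (210/360) * 20 * pi
L = 11.666667 * pi
L = 36.65
36.65 mm


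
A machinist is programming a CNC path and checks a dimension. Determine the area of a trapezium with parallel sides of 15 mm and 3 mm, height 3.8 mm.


Shape: trapezoid
Parallel sides a = 15 mm, b = 3 mm; Height h = 3.8 mm
Formula: A = (a + b) * h / 2
a + b = 15 + 3 = 18
A = 18 * 3.8 / 2
A = 68.4 / 2
A = 34.2
34.2 mm^2


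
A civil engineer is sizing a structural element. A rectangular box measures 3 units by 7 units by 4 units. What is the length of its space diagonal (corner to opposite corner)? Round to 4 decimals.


Shape: rectangular box (space diagonal)
l = 3 units, w = 7 units, h = 4 units
Visualize: the diagonal of the base, then a right triangle with that diagonal and the height.
Formula: d = sqrt(l^2 + w^2 + h^2)
l^2 + w^2 + h^2 = 9 + 49 + 16 = 74
d = sqrt(74)
d = 8.6023
8.6023 units


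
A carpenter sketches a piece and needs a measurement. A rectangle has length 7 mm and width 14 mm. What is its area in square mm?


Shape: rectangle
Length l = 7 mm, Width w = 14 mm
Formula: A = l * w
A = 7 * 14
A = 98
98 mm^2


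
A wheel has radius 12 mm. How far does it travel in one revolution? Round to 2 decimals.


Shape: circle
Radius r = 12 mm
Formula: C = 2 * pi * r
C = 2 * pi * 12
C = 24 * pi
C = 75.4
75.4 mm


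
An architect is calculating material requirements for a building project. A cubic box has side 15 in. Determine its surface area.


Shape: cube
Side s = 15 in
A cube has 6 square faces.
Formula: SA = 6 * s^2
s^2 = 225
SA = 6 * 225
SA = 1350
1350 in^2


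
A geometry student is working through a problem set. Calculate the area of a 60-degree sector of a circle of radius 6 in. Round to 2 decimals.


Shape: circular sector
Radius r = 6 in, Angle = 60 degrees
Formula: A = (angle/360) * pi * r^2
r^2 = 36
Fraction of circle = 60/360
A = (60/360) * pi * 36
A = 6 * pi
A = 18.85
18.85 in^2


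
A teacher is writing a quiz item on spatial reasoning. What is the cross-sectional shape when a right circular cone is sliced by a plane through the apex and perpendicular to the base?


Solid: right circular cone
Cutting plane: through the apex and perpendicular to the base
Visualize the intersection of the plane with the solid's surface.
The boundary of the cut region is a isosceles triangle.
isosceles triangle


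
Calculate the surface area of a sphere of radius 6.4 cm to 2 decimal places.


Shape: sphere
Radius r = 6.4 cm
Formula: SA = 4 * pi * r^2
r^2 = 40.96
SA = 4 * pi * 40.96
SA = 163.84 * pi
SA = 514.72
514.72 cm^2


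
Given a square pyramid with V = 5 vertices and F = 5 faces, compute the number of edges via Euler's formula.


Polyhedron: square pyramid
Euler's formula for convex polyhedra: V - E + F = 2
Given: V = 5 vertices and F = 5 faces
Solve for E:
E = V + F - 2 = 5 + 5 - 2 = 8
8 edges


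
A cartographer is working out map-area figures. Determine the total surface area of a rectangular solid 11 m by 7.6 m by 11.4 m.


Shape: rectangular prism
l = 11 m, w = 7.6 m, h = 11.4 m
Formula: SA = 2(lw + lh + wh)
lw = 83.6, lh = 125.4, wh = 86.64
lw + lh + wh = 295.64
SA = 2 * 295.64
SA = 591.28
591.28 m^2


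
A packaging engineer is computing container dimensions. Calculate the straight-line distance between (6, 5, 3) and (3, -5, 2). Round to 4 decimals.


3D distance between two points
P1 = (6, 5, 3), P2 = (3, -5, 2)
Formula: d = sqrt((x2-x1)^2 + (y2-y1)^2 + (z2-z1)^2)
dx = 3 - 6 = -3
dy = -5 - 5 = -10
dz = 2 - 3 = -1
dx^2 + dy^2 + dz^2 = 9 + 100 + 1 = 110
d = sqrt(110)
d = 10.4881
10.4881 units
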